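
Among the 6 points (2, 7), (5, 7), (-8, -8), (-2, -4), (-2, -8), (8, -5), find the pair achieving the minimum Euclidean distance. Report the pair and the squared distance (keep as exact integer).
Pair = ((2, 7), (5, 7)); squared distance = 9

Compute all C(6, 2) = 15 pairwise squared distances (x_i − x_j)² + (y_i − y_j)². The minimum is 9, attained by the pair ((2, 7), (5, 7)).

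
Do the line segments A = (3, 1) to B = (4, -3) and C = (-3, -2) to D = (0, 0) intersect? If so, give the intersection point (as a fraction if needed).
No (intersection of containing lines falls outside at least one segment)

Parametrize and solve: t = -3/14, s = 27/14. At least one of these is outside [0, 1], so the segments do not intersect.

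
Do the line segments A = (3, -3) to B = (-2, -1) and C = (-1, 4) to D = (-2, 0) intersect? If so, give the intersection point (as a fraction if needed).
No (intersection of containing lines falls outside at least one segment)

Parametrize and solve: t = 23/22, s = 27/22. At least one of these is outside [0, 1], so the segments do not intersect.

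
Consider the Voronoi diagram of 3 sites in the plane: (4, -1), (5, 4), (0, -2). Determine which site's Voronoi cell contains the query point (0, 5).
Nearest site = (5, 4)

The Voronoi cell of site s contains exactly those query points closer to s than to any other site. Compute squared distances from q = (0, 5) to each site:
  (5 − 0)² + (4 − 5)² = 26
  (0 − 0)² + (-2 − 5)² = 49
  (4 − 0)² + (-1 − 5)² = 52
Minimum is attained by (5, 4), so q lies in its Voronoi cell.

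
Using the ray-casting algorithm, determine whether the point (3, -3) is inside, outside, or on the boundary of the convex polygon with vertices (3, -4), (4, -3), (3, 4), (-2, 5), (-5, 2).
The point (3, -3) lies strictly inside the polygon

Cast a horizontal ray to the right from the query point and count how many polygon edges it crosses (each edge strictly once or zero times, handled with the usual half-open convention). 
Parity of crossings → odd ⇒ inside.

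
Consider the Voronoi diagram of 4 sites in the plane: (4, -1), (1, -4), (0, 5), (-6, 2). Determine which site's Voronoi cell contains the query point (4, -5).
Nearest site = (1, -4)

The Voronoi cell of site s contains exactly those query points closer to s than to any other site. Compute squared distances from q = (4, -5) to each site:
  (1 − 4)² + (-4 − -5)² = 10
  (4 − 4)² + (-1 − -5)² = 16
  (0 − 4)² + (5 − -5)² = 116
  (-6 − 4)² + (2 − -5)² = 149
Minimum is attained by (1, -4), so q lies in its Voronoi cell.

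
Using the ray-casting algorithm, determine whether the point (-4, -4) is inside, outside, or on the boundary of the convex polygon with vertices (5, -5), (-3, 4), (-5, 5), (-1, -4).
The point (-4, -4) lies strictly outside the polygon

Cast a horizontal ray to the right from the query point and count how many polygon edges it crosses (each edge strictly once or zero times, handled with the usual half-open convention). 
Parity of crossings → even ⇒ outside.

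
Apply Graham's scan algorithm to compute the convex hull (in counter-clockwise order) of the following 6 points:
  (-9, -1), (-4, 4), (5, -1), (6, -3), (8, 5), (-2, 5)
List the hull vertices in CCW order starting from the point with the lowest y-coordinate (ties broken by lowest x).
Hull (CCW) = [(6, -3), (8, 5), (-2, 5), (-4, 4), (-9, -1)]

Graham scan procedure:
  1. Find the pivot p₀ = point with lowest y (tie → lowest x): (6, -3).
  2. Sort the remaining points by polar angle around p₀.
  3. Walk through sorted points, maintaining a stack; pop the top while the last three entries make a non-left turn (cross product ≤ 0).
  4. Final stack is the convex hull in CCW order: (6, -3), (8, 5), (-2, 5), (-4, 4), (-9, -1).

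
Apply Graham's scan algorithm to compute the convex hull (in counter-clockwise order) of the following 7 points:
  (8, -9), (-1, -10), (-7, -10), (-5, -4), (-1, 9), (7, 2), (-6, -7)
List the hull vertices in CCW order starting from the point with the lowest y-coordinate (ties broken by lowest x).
Hull (CCW) = [(-7, -10), (-1, -10), (8, -9), (7, 2), (-1, 9)]

Graham scan procedure:
  1. Find the pivot p₀ = point with lowest y (tie → lowest x): (-7, -10).
  2. Sort the remaining points by polar angle around p₀.
  3. Walk through sorted points, maintaining a stack; pop the top while the last three entries make a non-left turn (cross product ≤ 0).
  4. Final stack is the convex hull in CCW order: (-7, -10), (-1, -10), (8, -9), (7, 2), (-1, 9).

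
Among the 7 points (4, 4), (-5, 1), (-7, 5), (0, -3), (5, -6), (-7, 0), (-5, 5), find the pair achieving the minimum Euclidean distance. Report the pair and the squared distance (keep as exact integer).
Pair = ((-7, 5), (-5, 5)); squared distance = 4

Compute all C(7, 2) = 21 pairwise squared distances (x_i − x_j)² + (y_i − y_j)². The minimum is 4, attained by the pair ((-7, 5), (-5, 5)).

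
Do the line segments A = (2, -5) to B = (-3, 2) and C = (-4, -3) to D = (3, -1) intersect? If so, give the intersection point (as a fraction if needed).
Yes; intersection at (-12/59, -113/59) (t = 26/59 on AB, s = 32/59 on CD)

Parametrize AB as A + t(B − A) = (2 + -5 t, -5 + 7 t) and CD as C + s(D − C) = (-4 + 7 s, -3 + 2 s). Solve the linear system for (t, s). Determinant = 59 ≠ 0, so a unique intersection of the containing lines exists. Solution: t = 26/59, s = 32/59 — both in [0, 1], so the segments cross. Intersection point: (-12/59, -113/59).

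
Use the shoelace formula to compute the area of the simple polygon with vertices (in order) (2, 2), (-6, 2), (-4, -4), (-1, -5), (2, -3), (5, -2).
Area = 51

Shoelace formula: Area = (1/2) |Σ_i (x_i · y_{i+1} − x_{i+1} · y_i)| (indices mod n). Compute each cross term:
  (2)(2) − (-6)(2) = 16
  (-6)(-4) − (-4)(2) = 32
  (-4)(-5) − (-1)(-4) = 16
  (-1)(-3) − (2)(-5) = 13
  (2)(-2) − (5)(-3) = 11
  (5)(2) − (2)(-2) = 14
Sum = 102, so (signed) Area = 102/2 = 51, |Area| = 51.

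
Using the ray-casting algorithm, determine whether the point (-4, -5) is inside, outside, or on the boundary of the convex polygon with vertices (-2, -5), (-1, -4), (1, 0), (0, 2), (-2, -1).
The point (-4, -5) lies strictly outside the polygon

Cast a horizontal ray to the right from the query point and count how many polygon edges it crosses (each edge strictly once or zero times, handled with the usual half-open convention). 
Parity of crossings → even ⇒ outside.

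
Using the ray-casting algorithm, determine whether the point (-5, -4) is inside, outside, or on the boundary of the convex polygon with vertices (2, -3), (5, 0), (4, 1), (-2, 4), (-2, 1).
The point (-5, -4) lies strictly outside the polygon

Cast a horizontal ray to the right from the query point and count how many polygon edges it crosses (each edge strictly once or zero times, handled with the usual half-open convention). 
Parity of crossings → even ⇒ outside.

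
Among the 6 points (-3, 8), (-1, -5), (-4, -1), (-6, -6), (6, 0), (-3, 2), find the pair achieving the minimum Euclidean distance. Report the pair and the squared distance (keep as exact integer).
Pair = ((-4, -1), (-3, 2)); squared distance = 10

Compute all C(6, 2) = 15 pairwise squared distances (x_i − x_j)² + (y_i − y_j)². The minimum is 10, attained by the pair ((-4, -1), (-3, 2)).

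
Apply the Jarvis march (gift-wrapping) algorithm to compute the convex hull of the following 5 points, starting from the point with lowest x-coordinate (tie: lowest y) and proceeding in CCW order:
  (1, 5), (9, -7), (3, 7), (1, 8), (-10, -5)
Hull (CCW) = [(-10, -5), (9, -7), (3, 7), (1, 8)]

Jarvis march: at each step, from the current hull vertex p, select the next vertex q as the point such that every other point lies strictly to the left of (or on) the directed line p → q. (Equivalently: for every other point r, the cross product (q − p) × (r − p) ≥ 0.)
Starting point (lowest x, tie lowest y): (-10, -5). Wrap until returning to start. Resulting hull: (-10, -5), (9, -7), (3, 7), (1, 8).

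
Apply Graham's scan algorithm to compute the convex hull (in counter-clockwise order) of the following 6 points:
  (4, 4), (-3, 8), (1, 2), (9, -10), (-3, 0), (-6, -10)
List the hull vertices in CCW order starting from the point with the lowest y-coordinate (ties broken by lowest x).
Hull (CCW) = [(-6, -10), (9, -10), (4, 4), (-3, 8)]

Graham scan procedure:
  1. Find the pivot p₀ = point with lowest y (tie → lowest x): (-6, -10).
  2. Sort the remaining points by polar angle around p₀.
  3. Walk through sorted points, maintaining a stack; pop the top while the last three entries make a non-left turn (cross product ≤ 0).
  4. Final stack is the convex hull in CCW order: (-6, -10), (9, -10), (4, 4), (-3, 8).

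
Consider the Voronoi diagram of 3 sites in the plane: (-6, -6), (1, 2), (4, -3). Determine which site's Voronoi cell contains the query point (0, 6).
Nearest site = (1, 2)

The Voronoi cell of site s contains exactly those query points closer to s than to any other site. Compute squared distances from q = (0, 6) to each site:
  (1 − 0)² + (2 − 6)² = 17
  (4 − 0)² + (-3 − 6)² = 97
  (-6 − 0)² + (-6 − 6)² = 180
Minimum is attained by (1, 2), so q lies in its Voronoi cell.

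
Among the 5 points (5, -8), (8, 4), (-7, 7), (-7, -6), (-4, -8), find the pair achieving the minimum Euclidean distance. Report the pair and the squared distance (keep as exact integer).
Pair = ((-7, -6), (-4, -8)); squared distance = 13

Compute all C(5, 2) = 10 pairwise squared distances (x_i − x_j)² + (y_i − y_j)². The minimum is 13, attained by the pair ((-7, -6), (-4, -8)).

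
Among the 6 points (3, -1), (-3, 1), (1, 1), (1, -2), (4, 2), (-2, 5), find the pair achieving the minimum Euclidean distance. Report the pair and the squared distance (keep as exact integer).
Pair = ((3, -1), (1, -2)); squared distance = 5

Compute all C(6, 2) = 15 pairwise squared distances (x_i − x_j)² + (y_i − y_j)². The minimum is 5, attained by the pair ((3, -1), (1, -2)).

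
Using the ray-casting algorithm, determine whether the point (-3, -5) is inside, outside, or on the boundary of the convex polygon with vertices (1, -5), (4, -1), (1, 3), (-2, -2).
The point (-3, -5) lies strictly outside the polygon

Cast a horizontal ray to the right from the query point and count how many polygon edges it crosses (each edge strictly once or zero times, handled with the usual half-open convention). 
Parity of crossings → even ⇒ outside.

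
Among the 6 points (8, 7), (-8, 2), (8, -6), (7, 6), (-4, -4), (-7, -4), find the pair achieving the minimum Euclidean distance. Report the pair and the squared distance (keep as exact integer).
Pair = ((8, 7), (7, 6)); squared distance = 2

Compute all C(6, 2) = 15 pairwise squared distances (x_i − x_j)² + (y_i − y_j)². The minimum is 2, attained by the pair ((8, 7), (7, 6)).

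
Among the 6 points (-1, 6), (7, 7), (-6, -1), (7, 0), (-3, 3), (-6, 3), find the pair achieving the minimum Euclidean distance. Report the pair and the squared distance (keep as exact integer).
Pair = ((-3, 3), (-6, 3)); squared distance = 9

Compute all C(6, 2) = 15 pairwise squared distances (x_i − x_j)² + (y_i − y_j)². The minimum is 9, attained by the pair ((-3, 3), (-6, 3)).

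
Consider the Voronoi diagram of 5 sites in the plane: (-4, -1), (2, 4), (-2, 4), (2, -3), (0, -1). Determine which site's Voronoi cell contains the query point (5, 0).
Nearest site = (2, -3)

The Voronoi cell of site s contains exactly those query points closer to s than to any other site. Compute squared distances from q = (5, 0) to each site:
  (2 − 5)² + (-3 − 0)² = 18
  (2 − 5)² + (4 − 0)² = 25
  (0 − 5)² + (-1 − 0)² = 26
  (-2 − 5)² + (4 − 0)² = 65
  (-4 − 5)² + (-1 − 0)² = 82
Minimum is attained by (2, -3), so q lies in its Voronoi cell.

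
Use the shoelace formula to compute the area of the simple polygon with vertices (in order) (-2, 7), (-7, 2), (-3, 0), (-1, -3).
Area = 47/2

Shoelace formula: Area = (1/2) |Σ_i (x_i · y_{i+1} − x_{i+1} · y_i)| (indices mod n). Compute each cross term:
  (-2)(2) − (-7)(7) = 45
  (-7)(0) − (-3)(2) = 6
  (-3)(-3) − (-1)(0) = 9
  (-1)(7) − (-2)(-3) = -13
Sum = 47, so (signed) Area = 47/2 = 47/2, |Area| = 47/2.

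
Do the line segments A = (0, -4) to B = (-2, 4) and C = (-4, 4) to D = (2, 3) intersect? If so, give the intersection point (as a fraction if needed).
Yes; intersection at (-44/23, 84/23) (t = 22/23 on AB, s = 8/23 on CD)

Parametrize AB as A + t(B − A) = (0 + -2 t, -4 + 8 t) and CD as C + s(D − C) = (-4 + 6 s, 4 + -1 s). Solve the linear system for (t, s). Determinant = 46 ≠ 0, so a unique intersection of the containing lines exists. Solution: t = 22/23, s = 8/23 — both in [0, 1], so the segments cross. Intersection point: (-44/23, 84/23).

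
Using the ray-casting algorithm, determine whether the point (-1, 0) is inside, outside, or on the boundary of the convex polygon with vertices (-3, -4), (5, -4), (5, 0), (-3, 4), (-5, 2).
The point (-1, 0) lies strictly inside the polygon

Cast a horizontal ray to the right from the query point and count how many polygon edges it crosses (each edge strictly once or zero times, handled with the usual half-open convention). 
Parity of crossings → odd ⇒ inside.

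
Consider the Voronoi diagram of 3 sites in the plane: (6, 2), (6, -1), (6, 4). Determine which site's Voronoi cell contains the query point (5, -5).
Nearest site = (6, -1)

The Voronoi cell of site s contains exactly those query points closer to s than to any other site. Compute squared distances from q = (5, -5) to each site:
  (6 − 5)² + (-1 − -5)² = 17
  (6 − 5)² + (2 − -5)² = 50
  (6 − 5)² + (4 − -5)² = 82
Minimum is attained by (6, -1), so q lies in its Voronoi cell.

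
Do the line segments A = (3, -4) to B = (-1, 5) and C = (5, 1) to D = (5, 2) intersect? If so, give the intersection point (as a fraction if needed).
No (intersection of containing lines falls outside at least one segment)

Parametrize and solve: t = -1/2, s = -19/2. At least one of these is outside [0, 1], so the segments do not intersect.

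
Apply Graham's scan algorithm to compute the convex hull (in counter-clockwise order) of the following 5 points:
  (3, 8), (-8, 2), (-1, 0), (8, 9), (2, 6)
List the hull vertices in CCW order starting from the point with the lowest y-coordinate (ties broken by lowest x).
Hull (CCW) = [(-1, 0), (8, 9), (3, 8), (-8, 2)]

Graham scan procedure:
  1. Find the pivot p₀ = point with lowest y (tie → lowest x): (-1, 0).
  2. Sort the remaining points by polar angle around p₀.
  3. Walk through sorted points, maintaining a stack; pop the top while the last three entries make a non-left turn (cross product ≤ 0).
  4. Final stack is the convex hull in CCW order: (-1, 0), (8, 9), (3, 8), (-8, 2).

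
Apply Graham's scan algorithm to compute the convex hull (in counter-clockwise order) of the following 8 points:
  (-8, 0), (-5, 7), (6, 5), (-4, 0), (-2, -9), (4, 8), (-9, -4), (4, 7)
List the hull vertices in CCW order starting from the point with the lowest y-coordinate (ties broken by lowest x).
Hull (CCW) = [(-2, -9), (6, 5), (4, 8), (-5, 7), (-8, 0), (-9, -4)]

Graham scan procedure:
  1. Find the pivot p₀ = point with lowest y (tie → lowest x): (-2, -9).
  2. Sort the remaining points by polar angle around p₀.
  3. Walk through sorted points, maintaining a stack; pop the top while the last three entries make a non-left turn (cross product ≤ 0).
  4. Final stack is the convex hull in CCW order: (-2, -9), (6, 5), (4, 8), (-5, 7), (-8, 0), (-9, -4).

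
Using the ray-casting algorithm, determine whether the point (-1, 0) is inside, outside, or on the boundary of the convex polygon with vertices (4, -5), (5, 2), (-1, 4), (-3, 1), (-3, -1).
The point (-1, 0) lies strictly inside the polygon

Cast a horizontal ray to the right from the query point and count how many polygon edges it crosses (each edge strictly once or zero times, handled with the usual half-open convention). 
Parity of crossings → odd ⇒ inside.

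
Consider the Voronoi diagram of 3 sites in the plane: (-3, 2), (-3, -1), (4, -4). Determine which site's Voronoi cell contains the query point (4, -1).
Nearest site = (4, -4)

The Voronoi cell of site s contains exactly those query points closer to s than to any other site. Compute squared distances from q = (4, -1) to each site:
  (4 − 4)² + (-4 − -1)² = 9
  (-3 − 4)² + (-1 − -1)² = 49
  (-3 − 4)² + (2 − -1)² = 58
Minimum is attained by (4, -4), so q lies in its Voronoi cell.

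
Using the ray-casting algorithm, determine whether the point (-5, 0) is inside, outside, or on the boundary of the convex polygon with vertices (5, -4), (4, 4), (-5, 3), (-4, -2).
The point (-5, 0) lies strictly outside the polygon

Cast a horizontal ray to the right from the query point and count how many polygon edges it crosses (each edge strictly once or zero times, handled with the usual half-open convention). 
Parity of crossings → even ⇒ outside.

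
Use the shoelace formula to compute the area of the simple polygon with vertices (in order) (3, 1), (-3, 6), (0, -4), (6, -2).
Area = 69/2

Shoelace formula: Area = (1/2) |Σ_i (x_i · y_{i+1} − x_{i+1} · y_i)| (indices mod n). Compute each cross term:
  (3)(6) − (-3)(1) = 21
  (-3)(-4) − (0)(6) = 12
  (0)(-2) − (6)(-4) = 24
  (6)(1) − (3)(-2) = 12
Sum = 69, so (signed) Area = 69/2 = 69/2, |Area| = 69/2.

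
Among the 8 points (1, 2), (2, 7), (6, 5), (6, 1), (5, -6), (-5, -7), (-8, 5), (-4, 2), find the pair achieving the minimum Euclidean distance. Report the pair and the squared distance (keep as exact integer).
Pair = ((6, 5), (6, 1)); squared distance = 16

Compute all C(8, 2) = 28 pairwise squared distances (x_i − x_j)² + (y_i − y_j)². The minimum is 16, attained by the pair ((6, 5), (6, 1)).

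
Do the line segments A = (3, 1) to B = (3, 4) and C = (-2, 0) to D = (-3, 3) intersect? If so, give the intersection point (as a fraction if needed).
No (intersection of containing lines falls outside at least one segment)

Parametrize and solve: t = -16/3, s = -5. At least one of these is outside [0, 1], so the segments do not intersect.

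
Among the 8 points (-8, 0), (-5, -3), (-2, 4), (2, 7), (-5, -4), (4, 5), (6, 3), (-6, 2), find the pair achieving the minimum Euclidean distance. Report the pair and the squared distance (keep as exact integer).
Pair = ((-5, -3), (-5, -4)); squared distance = 1

Compute all C(8, 2) = 28 pairwise squared distances (x_i − x_j)² + (y_i − y_j)². The minimum is 1, attained by the pair ((-5, -3), (-5, -4)).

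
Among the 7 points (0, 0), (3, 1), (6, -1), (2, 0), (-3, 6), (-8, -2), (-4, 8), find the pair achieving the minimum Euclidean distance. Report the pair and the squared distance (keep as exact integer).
Pair = ((3, 1), (2, 0)); squared distance = 2

Compute all C(7, 2) = 21 pairwise squared distances (x_i − x_j)² + (y_i − y_j)². The minimum is 2, attained by the pair ((3, 1), (2, 0)).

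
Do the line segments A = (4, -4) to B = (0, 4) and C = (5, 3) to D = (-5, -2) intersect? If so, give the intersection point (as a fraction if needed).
Yes; intersection at (7/5, 6/5) (t = 13/20 on AB, s = 9/25 on CD)

Parametrize AB as A + t(B − A) = (4 + -4 t, -4 + 8 t) and CD as C + s(D − C) = (5 + -10 s, 3 + -5 s). Solve the linear system for (t, s). Determinant = -100 ≠ 0, so a unique intersection of the containing lines exists. Solution: t = 13/20, s = 9/25 — both in [0, 1], so the segments cross. Intersection point: (7/5, 6/5).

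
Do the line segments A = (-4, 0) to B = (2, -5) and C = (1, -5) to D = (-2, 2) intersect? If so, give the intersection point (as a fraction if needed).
Yes; intersection at (4/9, -100/27) (t = 20/27 on AB, s = 5/27 on CD)

Parametrize AB as A + t(B − A) = (-4 + 6 t, 0 + -5 t) and CD as C + s(D − C) = (1 + -3 s, -5 + 7 s). Solve the linear system for (t, s). Determinant = -27 ≠ 0, so a unique intersection of the containing lines exists. Solution: t = 20/27, s = 5/27 — both in [0, 1], so the segments cross. Intersection point: (4/9, -100/27).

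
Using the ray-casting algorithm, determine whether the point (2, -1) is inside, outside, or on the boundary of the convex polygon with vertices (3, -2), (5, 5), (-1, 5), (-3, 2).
The point (2, -1) lies strictly inside the polygon

Cast a horizontal ray to the right from the query point and count how many polygon edges it crosses (each edge strictly once or zero times, handled with the usual half-open convention). 
Parity of crossings → odd ⇒ inside.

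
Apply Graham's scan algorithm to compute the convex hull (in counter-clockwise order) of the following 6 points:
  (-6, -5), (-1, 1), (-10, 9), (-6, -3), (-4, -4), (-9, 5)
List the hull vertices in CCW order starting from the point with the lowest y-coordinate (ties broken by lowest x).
Hull (CCW) = [(-6, -5), (-4, -4), (-1, 1), (-10, 9), (-9, 5)]

Graham scan procedure:
  1. Find the pivot p₀ = point with lowest y (tie → lowest x): (-6, -5).
  2. Sort the remaining points by polar angle around p₀.
  3. Walk through sorted points, maintaining a stack; pop the top while the last three entries make a non-left turn (cross product ≤ 0).
  4. Final stack is the convex hull in CCW order: (-6, -5), (-4, -4), (-1, 1), (-10, 9), (-9, 5).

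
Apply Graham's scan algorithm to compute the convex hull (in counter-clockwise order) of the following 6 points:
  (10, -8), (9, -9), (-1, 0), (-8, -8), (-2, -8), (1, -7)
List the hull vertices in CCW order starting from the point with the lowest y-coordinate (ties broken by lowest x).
Hull (CCW) = [(9, -9), (10, -8), (-1, 0), (-8, -8)]

Graham scan procedure:
  1. Find the pivot p₀ = point with lowest y (tie → lowest x): (9, -9).
  2. Sort the remaining points by polar angle around p₀.
  3. Walk through sorted points, maintaining a stack; pop the top while the last three entries make a non-left turn (cross product ≤ 0).
  4. Final stack is the convex hull in CCW order: (9, -9), (10, -8), (-1, 0), (-8, -8).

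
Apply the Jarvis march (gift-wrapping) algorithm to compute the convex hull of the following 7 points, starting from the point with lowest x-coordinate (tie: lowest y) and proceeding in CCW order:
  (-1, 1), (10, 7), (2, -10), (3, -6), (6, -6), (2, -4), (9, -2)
Hull (CCW) = [(-1, 1), (2, -10), (6, -6), (9, -2), (10, 7)]

Jarvis march: at each step, from the current hull vertex p, select the next vertex q as the point such that every other point lies strictly to the left of (or on) the directed line p → q. (Equivalently: for every other point r, the cross product (q − p) × (r − p) ≥ 0.)
Starting point (lowest x, tie lowest y): (-1, 1). Wrap until returning to start. Resulting hull: (-1, 1), (2, -10), (6, -6), (9, -2), (10, 7).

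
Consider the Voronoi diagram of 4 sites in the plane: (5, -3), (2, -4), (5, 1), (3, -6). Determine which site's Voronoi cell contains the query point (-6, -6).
Nearest site = (2, -4)

The Voronoi cell of site s contains exactly those query points closer to s than to any other site. Compute squared distances from q = (-6, -6) to each site:
  (2 − -6)² + (-4 − -6)² = 68
  (3 − -6)² + (-6 − -6)² = 81
  (5 − -6)² + (-3 − -6)² = 130
  (5 − -6)² + (1 − -6)² = 170
Minimum is attained by (2, -4), so q lies in its Voronoi cell.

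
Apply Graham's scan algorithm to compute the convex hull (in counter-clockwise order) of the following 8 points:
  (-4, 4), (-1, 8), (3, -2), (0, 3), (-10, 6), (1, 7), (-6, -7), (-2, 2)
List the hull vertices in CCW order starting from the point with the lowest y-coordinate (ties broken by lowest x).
Hull (CCW) = [(-6, -7), (3, -2), (1, 7), (-1, 8), (-10, 6)]

Graham scan procedure:
  1. Find the pivot p₀ = point with lowest y (tie → lowest x): (-6, -7).
  2. Sort the remaining points by polar angle around p₀.
  3. Walk through sorted points, maintaining a stack; pop the top while the last three entries make a non-left turn (cross product ≤ 0).
  4. Final stack is the convex hull in CCW order: (-6, -7), (3, -2), (1, 7), (-1, 8), (-10, 6).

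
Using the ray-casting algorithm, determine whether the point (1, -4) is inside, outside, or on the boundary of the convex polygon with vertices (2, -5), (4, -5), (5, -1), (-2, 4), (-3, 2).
The point (1, -4) lies strictly outside the polygon

Cast a horizontal ray to the right from the query point and count how many polygon edges it crosses (each edge strictly once or zero times, handled with the usual half-open convention). 
Parity of crossings → even ⇒ outside.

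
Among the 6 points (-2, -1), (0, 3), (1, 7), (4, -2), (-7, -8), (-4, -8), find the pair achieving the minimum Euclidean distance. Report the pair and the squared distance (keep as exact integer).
Pair = ((-7, -8), (-4, -8)); squared distance = 9

Compute all C(6, 2) = 15 pairwise squared distances (x_i − x_j)² + (y_i − y_j)². The minimum is 9, attained by the pair ((-7, -8), (-4, -8)).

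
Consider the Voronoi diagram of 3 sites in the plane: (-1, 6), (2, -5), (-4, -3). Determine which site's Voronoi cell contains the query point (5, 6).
Nearest site = (-1, 6)

The Voronoi cell of site s contains exactly those query points closer to s than to any other site. Compute squared distances from q = (5, 6) to each site:
  (-1 − 5)² + (6 − 6)² = 36
  (2 − 5)² + (-5 − 6)² = 130
  (-4 − 5)² + (-3 − 6)² = 162
Minimum is attained by (-1, 6), so q lies in its Voronoi cell.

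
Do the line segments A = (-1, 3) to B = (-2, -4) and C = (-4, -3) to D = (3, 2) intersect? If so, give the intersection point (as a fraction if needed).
Yes; intersection at (-71/44, -57/44) (t = 27/44 on AB, s = 15/44 on CD)

Parametrize AB as A + t(B − A) = (-1 + -1 t, 3 + -7 t) and CD as C + s(D − C) = (-4 + 7 s, -3 + 5 s). Solve the linear system for (t, s). Determinant = -44 ≠ 0, so a unique intersection of the containing lines exists. Solution: t = 27/44, s = 15/44 — both in [0, 1], so the segments cross. Intersection point: (-71/44, -57/44).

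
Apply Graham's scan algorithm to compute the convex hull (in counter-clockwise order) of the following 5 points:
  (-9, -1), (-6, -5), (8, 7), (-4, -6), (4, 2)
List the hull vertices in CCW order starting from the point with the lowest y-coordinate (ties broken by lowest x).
Hull (CCW) = [(-4, -6), (4, 2), (8, 7), (-9, -1), (-6, -5)]

Graham scan procedure:
  1. Find the pivot p₀ = point with lowest y (tie → lowest x): (-4, -6).
  2. Sort the remaining points by polar angle around p₀.
  3. Walk through sorted points, maintaining a stack; pop the top while the last three entries make a non-left turn (cross product ≤ 0).
  4. Final stack is the convex hull in CCW order: (-4, -6), (4, 2), (8, 7), (-9, -1), (-6, -5).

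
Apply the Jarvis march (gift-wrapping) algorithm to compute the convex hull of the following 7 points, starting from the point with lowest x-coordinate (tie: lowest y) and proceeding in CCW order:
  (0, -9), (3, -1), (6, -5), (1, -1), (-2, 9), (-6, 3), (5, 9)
Hull (CCW) = [(-6, 3), (0, -9), (6, -5), (5, 9), (-2, 9)]

Jarvis march: at each step, from the current hull vertex p, select the next vertex q as the point such that every other point lies strictly to the left of (or on) the directed line p → q. (Equivalently: for every other point r, the cross product (q − p) × (r − p) ≥ 0.)
Starting point (lowest x, tie lowest y): (-6, 3). Wrap until returning to start. Resulting hull: (-6, 3), (0, -9), (6, -5), (5, 9), (-2, 9).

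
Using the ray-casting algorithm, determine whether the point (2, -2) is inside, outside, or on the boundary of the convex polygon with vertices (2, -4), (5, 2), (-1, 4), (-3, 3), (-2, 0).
The point (2, -2) lies strictly inside the polygon

Cast a horizontal ray to the right from the query point and count how many polygon edges it crosses (each edge strictly once or zero times, handled with the usual half-open convention). 
Parity of crossings → odd ⇒ inside.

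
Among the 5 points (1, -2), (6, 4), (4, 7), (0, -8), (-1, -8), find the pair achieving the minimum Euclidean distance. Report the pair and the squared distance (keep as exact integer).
Pair = ((0, -8), (-1, -8)); squared distance = 1

Compute all C(5, 2) = 10 pairwise squared distances (x_i − x_j)² + (y_i − y_j)². The minimum is 1, attained by the pair ((0, -8), (-1, -8)).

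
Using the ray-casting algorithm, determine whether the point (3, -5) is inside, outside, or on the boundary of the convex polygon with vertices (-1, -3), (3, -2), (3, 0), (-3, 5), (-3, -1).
The point (3, -5) lies strictly outside the polygon

Cast a horizontal ray to the right from the query point and count how many polygon edges it crosses (each edge strictly once or zero times, handled with the usual half-open convention). 
Parity of crossings → even ⇒ outside.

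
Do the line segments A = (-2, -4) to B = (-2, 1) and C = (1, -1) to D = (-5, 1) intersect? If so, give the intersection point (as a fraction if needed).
Yes; intersection at (-2, 0) (t = 4/5 on AB, s = 1/2 on CD)

Parametrize AB as A + t(B − A) = (-2 + 0 t, -4 + 5 t) and CD as C + s(D − C) = (1 + -6 s, -1 + 2 s). Solve the linear system for (t, s). Determinant = -30 ≠ 0, so a unique intersection of the containing lines exists. Solution: t = 4/5, s = 1/2 — both in [0, 1], so the segments cross. Intersection point: (-2, 0).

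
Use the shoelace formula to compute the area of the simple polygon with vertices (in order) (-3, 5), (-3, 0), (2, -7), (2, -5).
Area = 35/2

Shoelace formula: Area = (1/2) |Σ_i (x_i · y_{i+1} − x_{i+1} · y_i)| (indices mod n). Compute each cross term:
  (-3)(0) − (-3)(5) = 15
  (-3)(-7) − (2)(0) = 21
  (2)(-5) − (2)(-7) = 4
  (2)(5) − (-3)(-5) = -5
Sum = 35, so (signed) Area = 35/2 = 35/2, |Area| = 35/2.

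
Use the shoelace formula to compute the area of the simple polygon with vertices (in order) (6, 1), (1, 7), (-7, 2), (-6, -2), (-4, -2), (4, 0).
Area = 67

Shoelace formula: Area = (1/2) |Σ_i (x_i · y_{i+1} − x_{i+1} · y_i)| (indices mod n). Compute each cross term:
  (6)(7) − (1)(1) = 41
  (1)(2) − (-7)(7) = 51
  (-7)(-2) − (-6)(2) = 26
  (-6)(-2) − (-4)(-2) = 4
  (-4)(0) − (4)(-2) = 8
  (4)(1) − (6)(0) = 4
Sum = 134, so (signed) Area = 134/2 = 67, |Area| = 67.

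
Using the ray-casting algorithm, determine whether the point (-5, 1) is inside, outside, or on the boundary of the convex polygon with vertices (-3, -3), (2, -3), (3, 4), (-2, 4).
The point (-5, 1) lies strictly outside the polygon

Cast a horizontal ray to the right from the query point and count how many polygon edges it crosses (each edge strictly once or zero times, handled with the usual half-open convention). 
Parity of crossings → even ⇒ outside.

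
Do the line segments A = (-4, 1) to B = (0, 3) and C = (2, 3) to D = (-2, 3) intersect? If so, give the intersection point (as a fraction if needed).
Yes; intersection at (0, 3) (t = 1 on AB, s = 1/2 on CD)

Parametrize AB as A + t(B − A) = (-4 + 4 t, 1 + 2 t) and CD as C + s(D − C) = (2 + -4 s, 3 + 0 s). Solve the linear system for (t, s). Determinant = -8 ≠ 0, so a unique intersection of the containing lines exists. Solution: t = 1, s = 1/2 — both in [0, 1], so the segments cross. Intersection point: (0, 3).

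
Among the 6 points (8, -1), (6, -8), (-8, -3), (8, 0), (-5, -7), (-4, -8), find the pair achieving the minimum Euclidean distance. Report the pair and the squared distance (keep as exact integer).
Pair = ((8, -1), (8, 0)); squared distance = 1

Compute all C(6, 2) = 15 pairwise squared distances (x_i − x_j)² + (y_i − y_j)². The minimum is 1, attained by the pair ((8, -1), (8, 0)).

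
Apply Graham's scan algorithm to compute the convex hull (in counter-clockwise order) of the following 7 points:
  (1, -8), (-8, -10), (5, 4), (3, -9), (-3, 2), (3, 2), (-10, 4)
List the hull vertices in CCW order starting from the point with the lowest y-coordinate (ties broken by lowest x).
Hull (CCW) = [(-8, -10), (3, -9), (5, 4), (-10, 4)]

Graham scan procedure:
  1. Find the pivot p₀ = point with lowest y (tie → lowest x): (-8, -10).
  2. Sort the remaining points by polar angle around p₀.
  3. Walk through sorted points, maintaining a stack; pop the top while the last three entries make a non-left turn (cross product ≤ 0).
  4. Final stack is the convex hull in CCW order: (-8, -10), (3, -9), (5, 4), (-10, 4).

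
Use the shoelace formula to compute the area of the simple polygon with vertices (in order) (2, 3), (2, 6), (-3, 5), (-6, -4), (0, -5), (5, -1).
Area = 74

Shoelace formula: Area = (1/2) |Σ_i (x_i · y_{i+1} − x_{i+1} · y_i)| (indices mod n). Compute each cross term:
  (2)(6) − (2)(3) = 6
  (2)(5) − (-3)(6) = 28
  (-3)(-4) − (-6)(5) = 42
  (-6)(-5) − (0)(-4) = 30
  (0)(-1) − (5)(-5) = 25
  (5)(3) − (2)(-1) = 17
Sum = 148, so (signed) Area = 148/2 = 74, |Area| = 74.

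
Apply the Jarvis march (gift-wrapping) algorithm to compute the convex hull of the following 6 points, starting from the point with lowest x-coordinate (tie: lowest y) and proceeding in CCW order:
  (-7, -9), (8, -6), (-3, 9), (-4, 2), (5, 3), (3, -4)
Hull (CCW) = [(-7, -9), (8, -6), (5, 3), (-3, 9)]

Jarvis march: at each step, from the current hull vertex p, select the next vertex q as the point such that every other point lies strictly to the left of (or on) the directed line p → q. (Equivalently: for every other point r, the cross product (q − p) × (r − p) ≥ 0.)
Starting point (lowest x, tie lowest y): (-7, -9). Wrap until returning to start. Resulting hull: (-7, -9), (8, -6), (5, 3), (-3, 9).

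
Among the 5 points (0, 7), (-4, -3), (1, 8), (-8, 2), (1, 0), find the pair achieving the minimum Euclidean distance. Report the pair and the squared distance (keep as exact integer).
Pair = ((0, 7), (1, 8)); squared distance = 2

Compute all C(5, 2) = 10 pairwise squared distances (x_i − x_j)² + (y_i − y_j)². The minimum is 2, attained by the pair ((0, 7), (1, 8)).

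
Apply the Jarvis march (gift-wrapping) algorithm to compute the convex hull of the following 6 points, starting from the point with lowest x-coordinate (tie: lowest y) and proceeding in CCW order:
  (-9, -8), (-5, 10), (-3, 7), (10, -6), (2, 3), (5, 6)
Hull (CCW) = [(-9, -8), (10, -6), (5, 6), (-5, 10)]

Jarvis march: at each step, from the current hull vertex p, select the next vertex q as the point such that every other point lies strictly to the left of (or on) the directed line p → q. (Equivalently: for every other point r, the cross product (q − p) × (r − p) ≥ 0.)
Starting point (lowest x, tie lowest y): (-9, -8). Wrap until returning to start. Resulting hull: (-9, -8), (10, -6), (5, 6), (-5, 10).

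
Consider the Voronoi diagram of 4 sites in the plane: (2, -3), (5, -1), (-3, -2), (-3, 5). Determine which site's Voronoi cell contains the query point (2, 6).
Nearest site = (-3, 5)

The Voronoi cell of site s contains exactly those query points closer to s than to any other site. Compute squared distances from q = (2, 6) to each site:
  (-3 − 2)² + (5 − 6)² = 26
  (5 − 2)² + (-1 − 6)² = 58
  (2 − 2)² + (-3 − 6)² = 81
  (-3 − 2)² + (-2 − 6)² = 89
Minimum is attained by (-3, 5), so q lies in its Voronoi cell.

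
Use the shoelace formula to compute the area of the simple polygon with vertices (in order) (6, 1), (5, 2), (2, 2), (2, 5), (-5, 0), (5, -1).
Area = 30

Shoelace formula: Area = (1/2) |Σ_i (x_i · y_{i+1} − x_{i+1} · y_i)| (indices mod n). Compute each cross term:
  (6)(2) − (5)(1) = 7
  (5)(2) − (2)(2) = 6
  (2)(5) − (2)(2) = 6
  (2)(0) − (-5)(5) = 25
  (-5)(-1) − (5)(0) = 5
  (5)(1) − (6)(-1) = 11
Sum = 60, so (signed) Area = 60/2 = 30, |Area| = 30.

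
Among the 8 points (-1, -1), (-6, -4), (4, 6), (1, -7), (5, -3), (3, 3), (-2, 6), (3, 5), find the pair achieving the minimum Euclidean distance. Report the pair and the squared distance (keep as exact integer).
Pair = ((4, 6), (3, 5)); squared distance = 2

Compute all C(8, 2) = 28 pairwise squared distances (x_i − x_j)² + (y_i − y_j)². The minimum is 2, attained by the pair ((4, 6), (3, 5)).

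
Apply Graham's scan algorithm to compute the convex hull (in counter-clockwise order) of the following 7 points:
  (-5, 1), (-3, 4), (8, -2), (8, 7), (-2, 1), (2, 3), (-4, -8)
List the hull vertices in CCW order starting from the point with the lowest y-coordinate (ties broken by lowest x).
Hull (CCW) = [(-4, -8), (8, -2), (8, 7), (-3, 4), (-5, 1)]

Graham scan procedure:
  1. Find the pivot p₀ = point with lowest y (tie → lowest x): (-4, -8).
  2. Sort the remaining points by polar angle around p₀.
  3. Walk through sorted points, maintaining a stack; pop the top while the last three entries make a non-left turn (cross product ≤ 0).
  4. Final stack is the convex hull in CCW order: (-4, -8), (8, -2), (8, 7), (-3, 4), (-5, 1).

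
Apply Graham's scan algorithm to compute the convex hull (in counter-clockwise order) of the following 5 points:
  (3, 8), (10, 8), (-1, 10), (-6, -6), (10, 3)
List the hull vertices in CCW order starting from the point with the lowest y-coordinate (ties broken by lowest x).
Hull (CCW) = [(-6, -6), (10, 3), (10, 8), (-1, 10)]

Graham scan procedure:
  1. Find the pivot p₀ = point with lowest y (tie → lowest x): (-6, -6).
  2. Sort the remaining points by polar angle around p₀.
  3. Walk through sorted points, maintaining a stack; pop the top while the last three entries make a non-left turn (cross product ≤ 0).
  4. Final stack is the convex hull in CCW order: (-6, -6), (10, 3), (10, 8), (-1, 10).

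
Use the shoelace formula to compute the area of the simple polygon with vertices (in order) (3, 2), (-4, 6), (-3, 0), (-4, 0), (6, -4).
Area = 42

Shoelace formula: Area = (1/2) |Σ_i (x_i · y_{i+1} − x_{i+1} · y_i)| (indices mod n). Compute each cross term:
  (3)(6) − (-4)(2) = 26
  (-4)(0) − (-3)(6) = 18
  (-3)(0) − (-4)(0) = 0
  (-4)(-4) − (6)(0) = 16
  (6)(2) − (3)(-4) = 24
Sum = 84, so (signed) Area = 84/2 = 42, |Area| = 42.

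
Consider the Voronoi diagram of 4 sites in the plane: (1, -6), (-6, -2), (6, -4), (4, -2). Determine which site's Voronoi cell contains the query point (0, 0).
Nearest site = (4, -2)

The Voronoi cell of site s contains exactly those query points closer to s than to any other site. Compute squared distances from q = (0, 0) to each site:
  (4 − 0)² + (-2 − 0)² = 20
  (1 − 0)² + (-6 − 0)² = 37
  (-6 − 0)² + (-2 − 0)² = 40
  (6 − 0)² + (-4 − 0)² = 52
Minimum is attained by (4, -2), so q lies in its Voronoi cell.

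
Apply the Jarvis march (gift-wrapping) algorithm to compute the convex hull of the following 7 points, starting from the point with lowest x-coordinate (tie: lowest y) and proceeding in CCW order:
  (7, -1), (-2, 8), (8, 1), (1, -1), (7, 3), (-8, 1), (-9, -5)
Hull (CCW) = [(-9, -5), (7, -1), (8, 1), (7, 3), (-2, 8), (-8, 1)]

Jarvis march: at each step, from the current hull vertex p, select the next vertex q as the point such that every other point lies strictly to the left of (or on) the directed line p → q. (Equivalently: for every other point r, the cross product (q − p) × (r − p) ≥ 0.)
Starting point (lowest x, tie lowest y): (-9, -5). Wrap until returning to start. Resulting hull: (-9, -5), (7, -1), (8, 1), (7, 3), (-2, 8), (-8, 1).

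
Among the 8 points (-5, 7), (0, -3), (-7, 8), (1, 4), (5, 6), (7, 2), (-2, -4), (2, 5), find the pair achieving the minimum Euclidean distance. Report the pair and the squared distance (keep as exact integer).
Pair = ((1, 4), (2, 5)); squared distance = 2

Compute all C(8, 2) = 28 pairwise squared distances (x_i − x_j)² + (y_i − y_j)². The minimum is 2, attained by the pair ((1, 4), (2, 5)).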